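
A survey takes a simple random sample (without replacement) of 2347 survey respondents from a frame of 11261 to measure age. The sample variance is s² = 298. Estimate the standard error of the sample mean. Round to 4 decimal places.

0.3170

Under SRS without replacement, Var(ȳ) = (1 − f)·s²/n with f = n/N = 2347/11261 = 0.20841844.
Var(ȳ) = (1 − 0.20841844)·298/2347 = 0.79158156·0.1269706 = 0.10050759.
SE(ȳ) = √(0.10050759) = 0.3170.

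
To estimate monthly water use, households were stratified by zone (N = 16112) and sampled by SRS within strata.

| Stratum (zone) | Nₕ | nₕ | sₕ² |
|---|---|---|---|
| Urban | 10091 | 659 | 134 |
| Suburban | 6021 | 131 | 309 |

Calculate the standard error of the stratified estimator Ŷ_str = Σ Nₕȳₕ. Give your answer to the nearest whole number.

Var(Ŷ_str) = Σₕ Nₕ²(1 − fₕ)sₕ²/nₕ.
Urban: 10091²·(1 − 659/10091)·134/659 = 1.9353405 × 10^7.
Suburban: 6021²·(1 − 131/6021)·309/131 = 8.3650994 × 10^7.
Sum = 1.030044 × 10^8.
SE = √(1.030044 × 10^8) = 10149.

10149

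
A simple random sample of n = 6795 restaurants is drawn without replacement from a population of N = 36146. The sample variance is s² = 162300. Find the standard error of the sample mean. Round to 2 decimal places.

Under SRS without replacement, Var(ȳ) = (1 − f)·s²/n with f = n/N = 6795/36146 = 0.18798761.
Var(ȳ) = (1 − 0.18798761)·162300/6795 = 0.81201239·23.88521 = 19.395086.
SE(ȳ) = √(19.395086) = 4.40.

4.40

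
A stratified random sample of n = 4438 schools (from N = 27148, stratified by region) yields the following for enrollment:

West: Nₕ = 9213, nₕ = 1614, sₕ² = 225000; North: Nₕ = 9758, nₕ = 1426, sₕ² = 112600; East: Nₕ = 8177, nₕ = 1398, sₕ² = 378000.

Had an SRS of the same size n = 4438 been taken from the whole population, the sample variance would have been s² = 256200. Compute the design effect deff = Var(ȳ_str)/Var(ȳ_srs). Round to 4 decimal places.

Var(ȳ_str) = Σ Wₕ²(1−fₕ)sₕ²/nₕ with Wₕ = Nₕ/27148:
  West: (9213/27148)²·(1−1614/9213)·225000/1614 = 13.242221
  North: (9758/27148)²·(1−1426/9758)·112600/1426 = 8.7107041
  East: (8177/27148)²·(1−1398/8177)·378000/1398 = 20.336143
  → Var(ȳ_str) = 42.289068.
Var(ȳ_srs) = (1 − 4438/27148)·256200/4438 = 48.291547.
deff = 42.289068 / 48.291547 = 0.8757.

0.8757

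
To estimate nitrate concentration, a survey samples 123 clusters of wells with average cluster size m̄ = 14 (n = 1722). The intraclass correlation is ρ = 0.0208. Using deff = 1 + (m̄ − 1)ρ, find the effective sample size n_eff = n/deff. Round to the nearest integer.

deff = 1 + (14 − 1)·0.0208 = 1 + 0.2704 = 1.2704.
n_eff = 1722 / 1.2704 = 1355.

1355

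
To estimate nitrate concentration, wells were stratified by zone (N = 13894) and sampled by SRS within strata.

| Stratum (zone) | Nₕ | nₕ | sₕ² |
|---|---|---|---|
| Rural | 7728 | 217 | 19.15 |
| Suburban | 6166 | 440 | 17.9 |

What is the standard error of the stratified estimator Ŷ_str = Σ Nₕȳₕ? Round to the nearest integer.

2561

Var(Ŷ_str) = Σₕ Nₕ²(1 − fₕ)sₕ²/nₕ.
Rural: 7728²·(1 − 217/7728)·19.15/217 = 5.1224051 × 10^6.
Suburban: 6166²·(1 − 440/6166)·17.9/440 = 1.4363333 × 10^6.
Sum = 6.5587384 × 10^6.
SE = √(6.5587384 × 10^6) = 2561.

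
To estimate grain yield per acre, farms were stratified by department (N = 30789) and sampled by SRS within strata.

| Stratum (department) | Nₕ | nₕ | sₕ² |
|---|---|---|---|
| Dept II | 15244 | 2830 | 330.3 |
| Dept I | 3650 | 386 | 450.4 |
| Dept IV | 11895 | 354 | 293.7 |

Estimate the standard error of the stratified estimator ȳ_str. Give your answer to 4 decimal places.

0.3976

Var(ȳ_str) = Σₕ Wₕ²(1 − fₕ)sₕ²/nₕ with Wₕ = Nₕ/N, N = 30789.
Dept II: Wₕ = 0.49511189; term = 0.49511189²·(1 − 0.18564681)·330.3/2830 = 0.023299234.
Dept I: Wₕ = 0.11854883; term = 0.11854883²·(1 − 0.10575342)·450.4/386 = 0.014664354.
Dept IV: Wₕ = 0.38633928; term = 0.38633928²·(1 − 0.02976040)·293.7/354 = 0.12014824.
Sum = 0.15811183.
SE = √(0.15811183) = 0.3976.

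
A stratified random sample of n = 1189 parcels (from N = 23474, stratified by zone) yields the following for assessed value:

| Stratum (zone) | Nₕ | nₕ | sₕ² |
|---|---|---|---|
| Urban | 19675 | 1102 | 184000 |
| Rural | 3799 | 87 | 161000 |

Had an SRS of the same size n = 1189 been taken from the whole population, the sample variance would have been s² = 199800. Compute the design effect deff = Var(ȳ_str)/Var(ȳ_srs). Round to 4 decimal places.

0.9910

Var(ȳ_str) = Σ Wₕ²(1−fₕ)sₕ²/nₕ with Wₕ = Nₕ/23474:
  Urban: (19675/23474)²·(1−1102/19675)·184000/1102 = 110.72835
  Rural: (3799/23474)²·(1−87/3799)·161000/87 = 47.359781
  → Var(ȳ_str) = 158.08813.
Var(ȳ_srs) = (1 − 1189/23474)·199800/1189 = 159.52883.
deff = 158.08813 / 159.52883 = 0.9910.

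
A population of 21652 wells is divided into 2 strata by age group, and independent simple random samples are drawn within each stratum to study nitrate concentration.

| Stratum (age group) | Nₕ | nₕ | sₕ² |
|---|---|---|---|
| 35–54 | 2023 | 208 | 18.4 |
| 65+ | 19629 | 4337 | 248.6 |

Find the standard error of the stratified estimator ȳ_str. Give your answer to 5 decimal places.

0.19337

Var(ȳ_str) = Σₕ Wₕ²(1 − fₕ)sₕ²/nₕ with Wₕ = Nₕ/N, N = 21652.
35–54: Wₕ = 0.09343248; term = 0.09343248²·(1 − 0.10281760)·18.4/208 = 6.9283683 × 10^-4.
65+: Wₕ = 0.90656752; term = 0.90656752²·(1 − 0.22094860)·248.6/4337 = 0.03670102.
Sum = 0.037393857.
SE = √(0.037393857) = 0.19337.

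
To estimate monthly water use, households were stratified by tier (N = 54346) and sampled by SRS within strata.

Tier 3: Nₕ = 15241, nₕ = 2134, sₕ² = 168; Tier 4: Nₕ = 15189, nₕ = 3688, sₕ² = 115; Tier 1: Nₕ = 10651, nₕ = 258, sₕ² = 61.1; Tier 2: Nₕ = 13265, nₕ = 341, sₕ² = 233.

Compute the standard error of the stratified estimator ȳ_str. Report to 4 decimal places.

Var(ȳ_str) = Σₕ Wₕ²(1 − fₕ)sₕ²/nₕ with Wₕ = Nₕ/N, N = 54346.
Tier 3: Wₕ = 0.28044382; term = 0.28044382²·(1 − 0.14001706)·168/2134 = 0.0053247161.
Tier 4: Wₕ = 0.27948699; term = 0.27948699²·(1 − 0.24280729)·115/3688 = 0.0018443211.
Tier 1: Wₕ = 0.19598499; term = 0.19598499²·(1 − 0.02422308)·61.1/258 = 0.0088760072.
Tier 2: Wₕ = 0.24408420; term = 0.24408420²·(1 − 0.02570675)·233/341 = 0.039661632.
Sum = 0.055706676.
SE = √(0.055706676) = 0.2360.

0.2360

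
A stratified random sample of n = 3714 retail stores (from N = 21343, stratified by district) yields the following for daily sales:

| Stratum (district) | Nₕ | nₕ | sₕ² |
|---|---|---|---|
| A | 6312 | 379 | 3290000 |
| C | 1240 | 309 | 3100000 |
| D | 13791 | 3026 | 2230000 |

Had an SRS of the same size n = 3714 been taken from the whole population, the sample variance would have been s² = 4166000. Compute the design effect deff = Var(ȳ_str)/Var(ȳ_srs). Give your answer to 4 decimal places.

1.0569

Var(ȳ_str) = Σ Wₕ²(1−fₕ)sₕ²/nₕ with Wₕ = Nₕ/21343:
  A: (6312/21343)²·(1−379/6312)·3290000/379 = 713.653
  C: (1240/21343)²·(1−309/1240)·3100000/309 = 25.425157
  D: (13791/21343)²·(1−3026/13791)·2230000/3026 = 240.17887
  → Var(ȳ_str) = 979.25703.
Var(ȳ_srs) = (1 − 3714/21343)·4166000/3714 = 926.50887.
deff = 979.25703 / 926.50887 = 1.0569.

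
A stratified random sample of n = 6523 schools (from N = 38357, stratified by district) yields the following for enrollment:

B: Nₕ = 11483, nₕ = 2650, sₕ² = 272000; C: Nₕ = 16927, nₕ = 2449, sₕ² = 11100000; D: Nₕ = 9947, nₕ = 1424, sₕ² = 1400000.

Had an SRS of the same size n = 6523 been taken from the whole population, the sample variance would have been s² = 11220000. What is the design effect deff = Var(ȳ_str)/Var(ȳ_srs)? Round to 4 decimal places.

0.5735

Var(ȳ_str) = Σ Wₕ²(1−fₕ)sₕ²/nₕ with Wₕ = Nₕ/38357:
  B: (11483/38357)²·(1−2650/11483)·272000/2650 = 7.0761554
  C: (16927/38357)²·(1−2449/16927)·11100000/2449 = 754.97661
  D: (9947/38357)²·(1−1424/9947)·1400000/1424 = 56.651758
  → Var(ȳ_str) = 818.70452.
Var(ȳ_srs) = (1 − 6523/38357)·11220000/6523 = 1427.5524.
deff = 818.70452 / 1427.5524 = 0.5735.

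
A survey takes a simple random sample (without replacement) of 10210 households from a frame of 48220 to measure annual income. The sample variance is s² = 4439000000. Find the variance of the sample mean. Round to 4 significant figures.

Under SRS without replacement, Var(ȳ) = (1 − f)·s²/n with f = n/N = 10210/48220 = 0.21173787.
Var(ȳ) = (1 − 0.21173787)·4439000000/10210 = 0.78826213·434769.83 = 342712.6.

342700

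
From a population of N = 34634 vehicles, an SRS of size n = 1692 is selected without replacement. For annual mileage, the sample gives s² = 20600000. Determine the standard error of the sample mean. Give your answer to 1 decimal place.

107.6

Under SRS without replacement, Var(ȳ) = (1 − f)·s²/n with f = n/N = 1692/34634 = 0.04885373.
Var(ȳ) = (1 − 0.04885373)·20600000/1692 = 0.95114627·12174.941 = 11580.15.
SE(ȳ) = √(11580.15) = 107.6.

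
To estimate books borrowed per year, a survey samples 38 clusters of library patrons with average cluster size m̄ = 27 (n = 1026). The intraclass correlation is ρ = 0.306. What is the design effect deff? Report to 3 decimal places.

deff = 1 + (27 − 1)·0.306 = 1 + 7.956 = 8.956.

8.956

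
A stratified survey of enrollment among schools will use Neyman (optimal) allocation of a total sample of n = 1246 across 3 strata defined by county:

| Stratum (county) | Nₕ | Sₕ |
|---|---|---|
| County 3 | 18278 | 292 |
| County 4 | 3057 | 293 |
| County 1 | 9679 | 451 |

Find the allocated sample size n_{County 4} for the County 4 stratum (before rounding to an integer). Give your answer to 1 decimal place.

Neyman allocation: nₕ = n·NₕSₕ / Σⱼ NⱼSⱼ.
Σ NⱼSⱼ = 18278·292 + 3057·293 + 9679·451 = 1.0598106 × 10^7.
n_{County 4} = 1246·3057·293 / (1.0598106 × 10^7) = 105.3.

105.3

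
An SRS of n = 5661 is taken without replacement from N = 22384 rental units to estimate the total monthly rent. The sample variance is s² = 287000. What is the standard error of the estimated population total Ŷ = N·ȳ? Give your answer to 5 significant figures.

Var(Ŷ) = N²·Var(ȳ) = N²·(1 − n/N)·s²/n.
f = 5661/22384 = 0.25290386; Var(ȳ) = 0.74709614·287000/5661 = 37.876098.
Var(Ŷ) = 22384² · 37.876098 = 1.8977571 × 10^10.
SE(Ŷ) = √(1.8977571 × 10^10) = 137760.

137760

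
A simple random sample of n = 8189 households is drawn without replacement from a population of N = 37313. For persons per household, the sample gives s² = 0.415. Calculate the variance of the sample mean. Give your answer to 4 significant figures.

3.956 × 10^-5

Under SRS without replacement, Var(ȳ) = (1 − f)·s²/n with f = n/N = 8189/37313 = 0.21946775.
Var(ȳ) = (1 − 0.21946775)·0.415/8189 = 0.78053225·5.0677738 × 10^-5 = 3.9555609 × 10^-5.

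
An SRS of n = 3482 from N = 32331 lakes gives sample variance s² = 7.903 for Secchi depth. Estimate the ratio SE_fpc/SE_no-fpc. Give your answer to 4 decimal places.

f = n/N = 3482/32331 = 0.10769849.
SE_no-fpc = √(s²/n) = 0.047641081; SE_fpc = √((1−f)s²/n) = 0.045002581.
Ratio = √(1−f) = 0.94461712.

0.9446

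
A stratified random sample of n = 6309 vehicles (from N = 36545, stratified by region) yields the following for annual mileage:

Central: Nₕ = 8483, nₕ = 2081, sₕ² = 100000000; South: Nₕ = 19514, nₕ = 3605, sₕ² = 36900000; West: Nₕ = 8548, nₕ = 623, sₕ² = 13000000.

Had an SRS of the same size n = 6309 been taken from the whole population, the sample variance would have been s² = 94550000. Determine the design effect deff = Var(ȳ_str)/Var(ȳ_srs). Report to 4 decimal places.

0.4348

Var(ȳ_str) = Σ Wₕ²(1−fₕ)sₕ²/nₕ with Wₕ = Nₕ/36545:
  Central: (8483/36545)²·(1−2081/8483)·100000000/2081 = 1954.0565
  South: (19514/36545)²·(1−3605/19514)·36900000/3605 = 2379.3282
  West: (8548/36545)²·(1−623/8548)·13000000/623 = 1058.4325
  → Var(ȳ_str) = 5391.8172.
Var(ȳ_srs) = (1 − 6309/36545)·94550000/6309 = 12399.306.
deff = 5391.8172 / 12399.306 = 0.4348.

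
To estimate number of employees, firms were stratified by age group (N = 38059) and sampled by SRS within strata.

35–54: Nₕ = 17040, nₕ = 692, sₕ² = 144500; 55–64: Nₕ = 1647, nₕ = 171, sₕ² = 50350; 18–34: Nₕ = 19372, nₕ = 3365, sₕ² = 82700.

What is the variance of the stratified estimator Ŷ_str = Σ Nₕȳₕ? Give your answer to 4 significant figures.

Var(Ŷ_str) = Σₕ Nₕ²(1 − fₕ)sₕ²/nₕ.
35–54: 17040²·(1 − 692/17040)·144500/692 = 5.8169586 × 10^10.
55–64: 1647²·(1 − 171/1647)·50350/171 = 7.157862 × 10^8.
18–34: 19372²·(1 − 3365/19372)·82700/3365 = 7.6208751 × 10^9.
Sum = 6.6506247 × 10^10.

6.651 × 10^10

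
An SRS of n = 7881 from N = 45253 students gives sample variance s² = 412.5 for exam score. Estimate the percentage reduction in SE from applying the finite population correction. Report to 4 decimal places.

9.1239

f = n/N = 7881/45253 = 0.17415420.
SE_no-fpc = √(s²/n) = 0.22878172; SE_fpc = √((1−f)s²/n) = 0.20790781.
Ratio = √(1−f) = 0.90876058. Reduction = 100·(1 − 0.90876058) = 9.1239%.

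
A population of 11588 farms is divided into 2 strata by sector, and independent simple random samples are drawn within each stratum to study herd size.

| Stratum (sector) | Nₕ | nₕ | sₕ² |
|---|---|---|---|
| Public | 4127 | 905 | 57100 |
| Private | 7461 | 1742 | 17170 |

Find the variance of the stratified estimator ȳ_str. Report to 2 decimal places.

9.38

Var(ȳ_str) = Σₕ Wₕ²(1 − fₕ)sₕ²/nₕ with Wₕ = Nₕ/N, N = 11588.
Public: Wₕ = 0.35614429; term = 0.35614429²·(1 − 0.21928762)·57100/905 = 6.2478495.
Private: Wₕ = 0.64385571; term = 0.64385571²·(1 − 0.23348077)·17170/1742 = 3.132004.
Sum = 9.3798535.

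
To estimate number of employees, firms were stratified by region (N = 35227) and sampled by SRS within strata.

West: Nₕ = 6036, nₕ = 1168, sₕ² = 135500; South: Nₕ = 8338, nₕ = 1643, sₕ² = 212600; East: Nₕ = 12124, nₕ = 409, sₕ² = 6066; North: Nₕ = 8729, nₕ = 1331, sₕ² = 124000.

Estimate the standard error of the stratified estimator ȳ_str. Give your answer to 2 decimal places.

3.89

Var(ȳ_str) = Σₕ Wₕ²(1 − fₕ)sₕ²/nₕ with Wₕ = Nₕ/N, N = 35227.
West: Wₕ = 0.17134584; term = 0.17134584²·(1 − 0.19350563)·135500/1168 = 2.7469132.
South: Wₕ = 0.23669345; term = 0.23669345²·(1 − 0.19704965)·212600/1643 = 5.8208559.
East: Wₕ = 0.34416783; term = 0.34416783²·(1 − 0.03373474)·6066/409 = 1.6975243.
North: Wₕ = 0.24779289; term = 0.24779289²·(1 − 0.15248024)·124000/1331 = 4.8480951.
Sum = 15.113389.
SE = √(15.113389) = 3.89.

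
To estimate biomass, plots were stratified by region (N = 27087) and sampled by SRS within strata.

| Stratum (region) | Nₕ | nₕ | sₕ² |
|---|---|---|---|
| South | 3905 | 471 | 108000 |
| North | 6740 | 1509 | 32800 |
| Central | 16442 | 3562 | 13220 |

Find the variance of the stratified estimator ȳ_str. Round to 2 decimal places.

Var(ȳ_str) = Σₕ Wₕ²(1 − fₕ)sₕ²/nₕ with Wₕ = Nₕ/N, N = 27087.
South: Wₕ = 0.14416510; term = 0.14416510²·(1 − 0.12061460)·108000/471 = 4.1908524.
North: Wₕ = 0.24882785; term = 0.24882785²·(1 − 0.22388724)·32800/1509 = 1.0444975.
Central: Wₕ = 0.60700705; term = 0.60700705²·(1 − 0.21664031)·13220/3562 = 1.0712386.
Sum = 6.3065885.

6.31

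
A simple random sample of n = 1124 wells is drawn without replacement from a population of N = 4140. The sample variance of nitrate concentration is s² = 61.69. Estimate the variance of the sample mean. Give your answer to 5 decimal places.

0.03998

Under SRS without replacement, Var(ȳ) = (1 − f)·s²/n with f = n/N = 1124/4140 = 0.27149758.
Var(ȳ) = (1 − 0.27149758)·61.69/1124 = 0.72850242·0.054884342 = 0.039983375.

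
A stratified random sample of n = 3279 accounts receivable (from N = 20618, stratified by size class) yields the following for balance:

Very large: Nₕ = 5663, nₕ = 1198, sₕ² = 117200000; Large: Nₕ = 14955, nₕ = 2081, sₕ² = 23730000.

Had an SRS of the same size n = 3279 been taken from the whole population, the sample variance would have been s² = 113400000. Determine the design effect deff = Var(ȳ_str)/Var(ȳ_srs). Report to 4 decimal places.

Var(ȳ_str) = Σ Wₕ²(1−fₕ)sₕ²/nₕ with Wₕ = Nₕ/20618:
  Very large: (5663/20618)²·(1−1198/5663)·117200000/1198 = 5818.965
  Large: (14955/20618)²·(1−2081/14955)·23730000/2081 = 5164.5503
  → Var(ȳ_str) = 10983.515.
Var(ȳ_srs) = (1 − 3279/20618)·113400000/3279 = 29083.666.
deff = 10983.515 / 29083.666 = 0.3777.

0.3777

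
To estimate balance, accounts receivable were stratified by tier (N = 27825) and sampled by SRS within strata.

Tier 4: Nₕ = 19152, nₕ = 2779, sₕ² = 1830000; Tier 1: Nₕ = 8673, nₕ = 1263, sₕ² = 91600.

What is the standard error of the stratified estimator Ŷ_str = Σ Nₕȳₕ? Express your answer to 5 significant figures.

459510

Var(Ŷ_str) = Σₕ Nₕ²(1 − fₕ)sₕ²/nₕ.
Tier 4: 19152²·(1 − 2779/19152)·1830000/2779 = 2.0649281 × 10^11.
Tier 1: 8673²·(1 − 1263/8673)·91600/1263 = 4.6610062 × 10^9.
Sum = 2.1115382 × 10^11.
SE = √(2.1115382 × 10^11) = 459510.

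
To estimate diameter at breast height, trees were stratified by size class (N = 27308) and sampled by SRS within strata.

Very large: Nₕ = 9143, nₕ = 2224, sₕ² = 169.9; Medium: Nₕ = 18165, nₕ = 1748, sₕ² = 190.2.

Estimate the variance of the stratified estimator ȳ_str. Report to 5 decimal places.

0.04999

Var(ȳ_str) = Σₕ Wₕ²(1 − fₕ)sₕ²/nₕ with Wₕ = Nₕ/N, N = 27308.
Very large: Wₕ = 0.33481031; term = 0.33481031²·(1 − 0.24324620)·169.9/2224 = 0.006480535.
Medium: Wₕ = 0.66518969; term = 0.66518969²·(1 − 0.09622901)·190.2/1748 = 0.043512947.
Sum = 0.049993482.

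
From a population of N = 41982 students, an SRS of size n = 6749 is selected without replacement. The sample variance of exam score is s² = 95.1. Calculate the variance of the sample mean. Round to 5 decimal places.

Under SRS without replacement, Var(ȳ) = (1 − f)·s²/n with f = n/N = 6749/41982 = 0.16075937.
Var(ȳ) = (1 − 0.16075937)·95.1/6749 = 0.83924063·0.014090976 = 0.01182572.

0.01183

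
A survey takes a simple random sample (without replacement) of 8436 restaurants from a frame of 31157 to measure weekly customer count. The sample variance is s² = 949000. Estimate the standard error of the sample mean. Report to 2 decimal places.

9.06

Under SRS without replacement, Var(ȳ) = (1 − f)·s²/n with f = n/N = 8436/31157 = 0.27075778.
Var(ȳ) = (1 − 0.27075778)·949000/8436 = 0.72924222·112.49407 = 82.035428.
SE(ȳ) = √(82.035428) = 9.06.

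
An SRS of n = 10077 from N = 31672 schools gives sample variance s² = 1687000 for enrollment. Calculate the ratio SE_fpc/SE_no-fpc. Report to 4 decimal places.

0.8257

f = n/N = 10077/31672 = 0.31816747.
SE_no-fpc = √(s²/n) = 12.938738; SE_fpc = √((1−f)s²/n) = 10.683924.
Ratio = √(1−f) = 0.82573151.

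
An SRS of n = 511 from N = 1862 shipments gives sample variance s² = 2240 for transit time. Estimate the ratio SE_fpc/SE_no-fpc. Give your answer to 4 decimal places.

0.8518

f = n/N = 511/1862 = 0.27443609.
SE_no-fpc = √(s²/n) = 2.0936957; SE_fpc = √((1−f)s²/n) = 1.7834108.
Ratio = √(1−f) = 0.85180039.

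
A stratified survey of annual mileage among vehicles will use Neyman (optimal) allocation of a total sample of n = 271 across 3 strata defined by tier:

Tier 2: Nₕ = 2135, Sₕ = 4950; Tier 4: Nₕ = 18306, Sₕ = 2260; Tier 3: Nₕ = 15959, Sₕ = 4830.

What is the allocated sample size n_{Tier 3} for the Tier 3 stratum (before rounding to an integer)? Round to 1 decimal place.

Neyman allocation: nₕ = n·NₕSₕ / Σⱼ NⱼSⱼ.
Σ NⱼSⱼ = 2135·4950 + 18306·2260 + 15959·4830 = 1.2902178 × 10^8.
n_{Tier 3} = 271·15959·4830 / (1.2902178 × 10^8) = 161.9.

161.9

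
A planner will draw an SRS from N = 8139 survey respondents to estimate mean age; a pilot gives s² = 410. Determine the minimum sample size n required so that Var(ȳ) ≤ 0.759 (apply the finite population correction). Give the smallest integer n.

507

Without fpc, n₀ = s²/D = 410/0.759 = 540.1845.
With fpc, (1 − n/N)·s²/n ≤ D requires n ≥ n₀/(1 + n₀/N) = 540.1845/(1 + 540.1845/8139) = 506.5639.
Rounding up, n = 507.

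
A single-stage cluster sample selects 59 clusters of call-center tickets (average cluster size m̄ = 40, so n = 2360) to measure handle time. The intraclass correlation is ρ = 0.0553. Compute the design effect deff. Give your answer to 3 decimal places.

3.157

deff = 1 + (40 − 1)·0.0553 = 1 + 2.1567 = 3.1567.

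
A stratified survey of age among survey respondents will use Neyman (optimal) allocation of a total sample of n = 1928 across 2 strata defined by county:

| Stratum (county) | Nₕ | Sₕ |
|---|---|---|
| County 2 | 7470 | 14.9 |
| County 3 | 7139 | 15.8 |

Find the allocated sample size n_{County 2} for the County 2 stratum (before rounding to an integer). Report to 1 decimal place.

957.6

Neyman allocation: nₕ = n·NₕSₕ / Σⱼ NⱼSⱼ.
Σ NⱼSⱼ = 7470·14.9 + 7139·15.8 = 224099.2.
n_{County 2} = 1928·7470·14.9 / 224099.2 = 957.6.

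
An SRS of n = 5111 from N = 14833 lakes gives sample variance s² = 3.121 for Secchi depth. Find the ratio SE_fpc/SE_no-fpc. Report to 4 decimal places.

0.8096

f = n/N = 5111/14833 = 0.34456954.
SE_no-fpc = √(s²/n) = 0.024711206; SE_fpc = √((1−f)s²/n) = 0.020005861.
Ratio = √(1−f) = 0.80958660.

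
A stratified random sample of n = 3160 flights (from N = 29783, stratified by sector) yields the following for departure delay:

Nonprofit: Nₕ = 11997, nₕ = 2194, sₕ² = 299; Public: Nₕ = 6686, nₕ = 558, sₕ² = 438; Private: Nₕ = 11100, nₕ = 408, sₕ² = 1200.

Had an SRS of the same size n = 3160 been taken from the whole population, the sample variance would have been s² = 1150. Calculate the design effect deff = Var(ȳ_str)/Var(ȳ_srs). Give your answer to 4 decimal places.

Var(ȳ_str) = Σ Wₕ²(1−fₕ)sₕ²/nₕ with Wₕ = Nₕ/29783:
  Nonprofit: (11997/29783)²·(1−2194/11997)·299/2194 = 0.018068801
  Public: (6686/29783)²·(1−558/6686)·438/558 = 0.03625669
  Private: (11100/29783)²·(1−408/11100)·1200/408 = 0.39351938
  → Var(ȳ_str) = 0.44784487.
Var(ȳ_srs) = (1 − 3160/29783)·1150/3160 = 0.32531142.
deff = 0.44784487 / 0.32531142 = 1.3767.

1.3767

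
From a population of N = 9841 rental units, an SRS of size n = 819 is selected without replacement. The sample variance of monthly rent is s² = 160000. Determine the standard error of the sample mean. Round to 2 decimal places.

Under SRS without replacement, Var(ȳ) = (1 − f)·s²/n with f = n/N = 819/9841 = 0.08322325.
Var(ȳ) = (1 − 0.08322325)·160000/819 = 0.91677675·195.3602 = 179.10169.
SE(ȳ) = √(179.10169) = 13.38.

13.38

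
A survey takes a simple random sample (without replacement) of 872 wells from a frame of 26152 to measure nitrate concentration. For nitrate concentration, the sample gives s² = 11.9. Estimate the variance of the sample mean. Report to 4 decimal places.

Under SRS without replacement, Var(ȳ) = (1 − f)·s²/n with f = n/N = 872/26152 = 0.03334353.
Var(ȳ) = (1 − 0.03334353)·11.9/872 = 0.96665647·0.013646789 = 0.013191757.

0.0132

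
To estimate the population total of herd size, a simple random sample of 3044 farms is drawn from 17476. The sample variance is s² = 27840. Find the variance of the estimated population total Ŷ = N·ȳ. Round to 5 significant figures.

2.3067 × 10^9

Var(Ŷ) = N²·Var(ȳ) = N²·(1 − n/N)·s²/n.
f = 3044/17476 = 0.17418173; Var(ȳ) = 0.82581827·27840/3044 = 7.5528188.
Var(Ŷ) = 17476² · 7.5528188 = 2.3067107 × 10^9.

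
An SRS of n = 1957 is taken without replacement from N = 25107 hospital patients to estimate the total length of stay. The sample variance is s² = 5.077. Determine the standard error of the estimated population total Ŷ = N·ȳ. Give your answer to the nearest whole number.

1228

Var(Ŷ) = N²·Var(ȳ) = N²·(1 − n/N)·s²/n.
f = 1957/25107 = 0.07794639; Var(ȳ) = 0.92205361·5.077/1957 = 0.0023920624.
Var(Ŷ) = 25107² · 0.0023920624 = 1.5078639 × 10^6.
SE(Ŷ) = √(1.5078639 × 10^6) = 1228.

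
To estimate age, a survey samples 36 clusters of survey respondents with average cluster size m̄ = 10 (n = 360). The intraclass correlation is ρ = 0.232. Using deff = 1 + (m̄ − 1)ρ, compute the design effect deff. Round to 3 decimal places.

deff = 1 + (10 − 1)·0.232 = 1 + 2.088 = 3.088.

3.088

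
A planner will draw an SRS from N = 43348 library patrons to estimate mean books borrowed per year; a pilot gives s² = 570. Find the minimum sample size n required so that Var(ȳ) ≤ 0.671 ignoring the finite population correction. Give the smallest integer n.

850

Without fpc, n₀ = s²/D = 570/0.671 = 849.4784.
Rounding up, n = 850.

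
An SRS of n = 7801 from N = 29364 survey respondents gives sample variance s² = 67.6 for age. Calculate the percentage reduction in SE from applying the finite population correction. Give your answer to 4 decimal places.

f = n/N = 7801/29364 = 0.26566544.
SE_no-fpc = √(s²/n) = 0.093088967; SE_fpc = √((1−f)s²/n) = 0.079771029.
Ratio = √(1−f) = 0.85693323. Reduction = 100·(1 − 0.85693323) = 14.3067%.

14.3067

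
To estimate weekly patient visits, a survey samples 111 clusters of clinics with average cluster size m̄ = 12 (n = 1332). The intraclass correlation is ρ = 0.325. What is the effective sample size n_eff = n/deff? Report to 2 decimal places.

deff = 1 + (12 − 1)·0.325 = 1 + 3.575 = 4.575.
n_eff = 1332 / 4.575 = 291.15.

291.15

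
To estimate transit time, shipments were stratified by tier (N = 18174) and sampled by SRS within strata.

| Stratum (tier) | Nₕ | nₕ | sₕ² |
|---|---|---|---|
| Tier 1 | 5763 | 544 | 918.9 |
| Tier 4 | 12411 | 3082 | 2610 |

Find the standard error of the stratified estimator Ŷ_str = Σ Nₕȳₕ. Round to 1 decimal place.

Var(Ŷ_str) = Σₕ Nₕ²(1 − fₕ)sₕ²/nₕ.
Tier 1: 5763²·(1 − 544/5763)·918.9/544 = 5.0804861 × 10^7.
Tier 4: 12411²·(1 − 3082/12411)·2610/3082 = 9.8050484 × 10^7.
Sum = 1.4885535 × 10^8.
SE = √(1.4885535 × 10^8) = 12200.6.

12200.6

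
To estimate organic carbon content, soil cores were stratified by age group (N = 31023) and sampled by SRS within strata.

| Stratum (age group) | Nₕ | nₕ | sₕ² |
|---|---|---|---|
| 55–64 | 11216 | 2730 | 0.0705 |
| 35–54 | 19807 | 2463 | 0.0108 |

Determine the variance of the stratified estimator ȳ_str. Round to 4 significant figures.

Var(ȳ_str) = Σₕ Wₕ²(1 − fₕ)sₕ²/nₕ with Wₕ = Nₕ/N, N = 31023.
55–64: Wₕ = 0.36153821; term = 0.36153821²·(1 − 0.24340228)·0.0705/2730 = 2.5538766 × 10^-6.
35–54: Wₕ = 0.63846179; term = 0.63846179²·(1 − 0.12434998)·0.0108/2463 = 1.5651635 × 10^-6.
Sum = 4.1190401 × 10^-6.

4.119 × 10^-6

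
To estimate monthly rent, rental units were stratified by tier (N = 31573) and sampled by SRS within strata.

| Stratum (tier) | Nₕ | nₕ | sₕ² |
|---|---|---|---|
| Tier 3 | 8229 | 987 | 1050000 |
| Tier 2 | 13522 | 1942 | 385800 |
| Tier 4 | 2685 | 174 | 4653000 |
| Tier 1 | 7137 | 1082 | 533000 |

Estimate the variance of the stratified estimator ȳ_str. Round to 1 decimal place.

Var(ȳ_str) = Σₕ Wₕ²(1 − fₕ)sₕ²/nₕ with Wₕ = Nₕ/N, N = 31573.
Tier 3: Wₕ = 0.26063409; term = 0.26063409²·(1 − 0.11994167)·1050000/987 = 63.598377.
Tier 2: Wₕ = 0.42827733; term = 0.42827733²·(1 − 0.14361781)·385800/1942 = 31.205474.
Tier 4: Wₕ = 0.08504102; term = 0.08504102²·(1 − 0.06480447)·4653000/174 = 180.86024.
Tier 1: Wₕ = 0.22604757; term = 0.22604757²·(1 − 0.15160432)·533000/1082 = 21.354927.
Sum = 297.01902.

297.0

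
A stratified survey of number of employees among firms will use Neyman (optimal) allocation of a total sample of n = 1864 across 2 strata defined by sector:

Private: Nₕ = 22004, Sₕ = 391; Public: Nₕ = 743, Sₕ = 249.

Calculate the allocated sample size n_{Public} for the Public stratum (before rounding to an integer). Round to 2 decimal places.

39.24

Neyman allocation: nₕ = n·NₕSₕ / Σⱼ NⱼSⱼ.
Σ NⱼSⱼ = 22004·391 + 743·249 = 8.788571 × 10^6.
n_{Public} = 1864·743·249 / (8.788571 × 10^6) = 39.24.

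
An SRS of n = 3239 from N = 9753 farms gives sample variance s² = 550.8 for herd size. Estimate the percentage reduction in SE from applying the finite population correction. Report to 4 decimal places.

18.2750

f = n/N = 3239/9753 = 0.33210294.
SE_no-fpc = √(s²/n) = 0.41237421; SE_fpc = √((1−f)s²/n) = 0.33701269.
Ratio = √(1−f) = 0.81724969. Reduction = 100·(1 − 0.81724969) = 18.2750%.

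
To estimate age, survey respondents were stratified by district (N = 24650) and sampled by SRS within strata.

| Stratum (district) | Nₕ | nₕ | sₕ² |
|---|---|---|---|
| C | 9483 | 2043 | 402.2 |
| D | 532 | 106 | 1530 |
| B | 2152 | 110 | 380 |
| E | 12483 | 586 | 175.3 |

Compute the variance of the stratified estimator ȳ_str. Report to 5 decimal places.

0.12634

Var(ȳ_str) = Σₕ Wₕ²(1 − fₕ)sₕ²/nₕ with Wₕ = Nₕ/N, N = 24650.
C: Wₕ = 0.38470588; term = 0.38470588²·(1 − 0.21543815)·402.2/2043 = 0.022859069.
D: Wₕ = 0.02158215; term = 0.02158215²·(1 − 0.19924812)·1530/106 = 0.005383602.
B: Wₕ = 0.08730223; term = 0.08730223²·(1 − 0.05111524)·380/110 = 0.024983603.
E: Wₕ = 0.50640974; term = 0.50640974²·(1 − 0.04694384)·175.3/586 = 0.073115067.
Sum = 0.12634134.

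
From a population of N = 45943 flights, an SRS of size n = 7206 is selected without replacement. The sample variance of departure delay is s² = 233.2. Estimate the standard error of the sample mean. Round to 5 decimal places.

0.16518

Under SRS without replacement, Var(ȳ) = (1 − f)·s²/n with f = n/N = 7206/45943 = 0.15684653.
Var(ȳ) = (1 − 0.15684653)·233.2/7206 = 0.84315347·0.032361921 = 0.027286066.
SE(ȳ) = √(0.027286066) = 0.16518.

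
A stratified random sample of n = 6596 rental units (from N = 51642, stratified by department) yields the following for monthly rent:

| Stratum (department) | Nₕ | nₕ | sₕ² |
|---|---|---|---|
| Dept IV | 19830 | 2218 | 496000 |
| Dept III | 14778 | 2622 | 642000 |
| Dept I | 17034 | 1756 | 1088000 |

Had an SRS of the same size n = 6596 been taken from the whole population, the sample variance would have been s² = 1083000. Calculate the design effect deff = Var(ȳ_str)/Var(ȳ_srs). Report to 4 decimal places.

Var(ȳ_str) = Σ Wₕ²(1−fₕ)sₕ²/nₕ with Wₕ = Nₕ/51642:
  Dept IV: (19830/51642)²·(1−2218/19830)·496000/2218 = 29.285013
  Dept III: (14778/51642)²·(1−2622/14778)·642000/2622 = 16.493111
  Dept I: (17034/51642)²·(1−1756/17034)·1088000/1756 = 60.461849
  → Var(ȳ_str) = 106.23997.
Var(ȳ_srs) = (1 − 6596/51642)·1083000/6596 = 143.21912.
deff = 106.23997 / 143.21912 = 0.7418.

0.7418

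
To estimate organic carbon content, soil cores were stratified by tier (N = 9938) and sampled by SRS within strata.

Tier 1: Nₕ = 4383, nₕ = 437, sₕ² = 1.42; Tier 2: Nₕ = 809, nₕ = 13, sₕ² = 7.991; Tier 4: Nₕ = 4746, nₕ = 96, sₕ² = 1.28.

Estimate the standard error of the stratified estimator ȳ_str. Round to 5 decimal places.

0.08693

Var(ȳ_str) = Σₕ Wₕ²(1 − fₕ)sₕ²/nₕ with Wₕ = Nₕ/N, N = 9938.
Tier 1: Wₕ = 0.44103441; term = 0.44103441²·(1 − 0.09970340)·1.42/437 = 5.6903303 × 10^-4.
Tier 2: Wₕ = 0.08140471; term = 0.08140471²·(1 − 0.01606922)·7.991/13 = 0.0040079416.
Tier 4: Wₕ = 0.47756088; term = 0.47756088²·(1 − 0.02022756)·1.28/96 = 0.0029793494.
Sum = 0.007556324.
SE = √(0.007556324) = 0.08693.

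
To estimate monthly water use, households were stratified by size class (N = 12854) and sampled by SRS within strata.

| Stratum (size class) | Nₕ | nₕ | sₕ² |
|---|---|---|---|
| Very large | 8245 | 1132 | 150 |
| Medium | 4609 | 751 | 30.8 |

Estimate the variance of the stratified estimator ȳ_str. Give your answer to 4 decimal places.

Var(ȳ_str) = Σₕ Wₕ²(1 − fₕ)sₕ²/nₕ with Wₕ = Nₕ/N, N = 12854.
Very large: Wₕ = 0.64143457; term = 0.64143457²·(1 − 0.13729533)·150/1132 = 0.047033978.
Medium: Wₕ = 0.35856543; term = 0.35856543²·(1 − 0.16294207)·30.8/751 = 0.0044137031.
Sum = 0.051447681.

0.0514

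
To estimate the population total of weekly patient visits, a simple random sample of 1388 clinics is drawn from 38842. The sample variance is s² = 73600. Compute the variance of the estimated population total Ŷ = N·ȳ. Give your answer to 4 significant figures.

Var(Ŷ) = N²·Var(ȳ) = N²·(1 − n/N)·s²/n.
f = 1388/38842 = 0.03573451; Var(ȳ) = 0.96426549·73600/1388 = 51.131081.
Var(Ŷ) = 38842² · 51.131081 = 7.7141511 × 10^10.

7.714 × 10^10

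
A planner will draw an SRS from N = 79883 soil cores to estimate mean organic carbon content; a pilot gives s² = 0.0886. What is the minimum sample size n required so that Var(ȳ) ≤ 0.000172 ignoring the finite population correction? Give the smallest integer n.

Without fpc, n₀ = s²/D = 0.0886/0.000172 = 515.1163.
Rounding up, n = 516.

516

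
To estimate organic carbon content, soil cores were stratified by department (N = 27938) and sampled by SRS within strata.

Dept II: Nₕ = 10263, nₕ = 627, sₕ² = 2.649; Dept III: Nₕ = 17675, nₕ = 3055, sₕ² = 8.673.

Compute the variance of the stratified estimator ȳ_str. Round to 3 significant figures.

Var(ȳ_str) = Σₕ Wₕ²(1 − fₕ)sₕ²/nₕ with Wₕ = Nₕ/N, N = 27938.
Dept II: Wₕ = 0.36734913; term = 0.36734913²·(1 − 0.06109325)·2.649/627 = 5.3529713 × 10^-4.
Dept III: Wₕ = 0.63265087; term = 0.63265087²·(1 − 0.17284300)·8.673/3055 = 9.398841 × 10^-4.
Sum = 0.0014751812.

0.00148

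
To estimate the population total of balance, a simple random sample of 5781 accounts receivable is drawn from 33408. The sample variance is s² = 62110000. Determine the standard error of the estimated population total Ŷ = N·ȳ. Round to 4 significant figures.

3.149 × 10^6

Var(Ŷ) = N²·Var(ȳ) = N²·(1 − n/N)·s²/n.
f = 5781/33408 = 0.17304239; Var(ȳ) = 0.82695761·62110000/5781 = 8884.6804.
Var(Ŷ) = 33408² · 8884.6804 = 9.9161426 × 10^12.
SE(Ŷ) = √(9.9161426 × 10^12) = 3.149 × 10^6.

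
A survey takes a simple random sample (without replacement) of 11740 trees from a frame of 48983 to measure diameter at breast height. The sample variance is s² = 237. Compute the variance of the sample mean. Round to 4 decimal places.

Under SRS without replacement, Var(ȳ) = (1 − f)·s²/n with f = n/N = 11740/48983 = 0.23967499.
Var(ȳ) = (1 − 0.23967499)·237/11740 = 0.76032501·0.020187394 = 0.01534898.

0.0153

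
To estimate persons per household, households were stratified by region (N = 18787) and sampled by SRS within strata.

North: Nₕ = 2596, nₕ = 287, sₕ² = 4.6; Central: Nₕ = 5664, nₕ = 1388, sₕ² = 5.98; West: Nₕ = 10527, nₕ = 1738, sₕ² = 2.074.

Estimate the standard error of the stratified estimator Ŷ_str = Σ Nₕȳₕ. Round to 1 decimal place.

557.5

Var(Ŷ_str) = Σₕ Nₕ²(1 − fₕ)sₕ²/nₕ.
North: 2596²·(1 − 287/2596)·4.6/287 = 96073.709.
Central: 5664²·(1 − 1388/5664)·5.98/1388 = 104345.24.
West: 10527²·(1 − 1738/10527)·2.074/1738 = 110408.64.
Sum = 310827.59.
SE = √(310827.59) = 557.5.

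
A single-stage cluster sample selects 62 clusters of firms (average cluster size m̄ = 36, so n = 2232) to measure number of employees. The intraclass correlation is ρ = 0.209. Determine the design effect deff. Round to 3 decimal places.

8.315

deff = 1 + (36 − 1)·0.209 = 1 + 7.315 = 8.315.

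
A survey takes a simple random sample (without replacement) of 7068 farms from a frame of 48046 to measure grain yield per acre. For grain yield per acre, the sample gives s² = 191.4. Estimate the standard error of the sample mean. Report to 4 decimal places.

0.1520

Under SRS without replacement, Var(ȳ) = (1 − f)·s²/n with f = n/N = 7068/48046 = 0.14710902.
Var(ȳ) = (1 − 0.14710902)·191.4/7068 = 0.85289098·0.027079796 = 0.023096114.
SE(ȳ) = √(0.023096114) = 0.1520.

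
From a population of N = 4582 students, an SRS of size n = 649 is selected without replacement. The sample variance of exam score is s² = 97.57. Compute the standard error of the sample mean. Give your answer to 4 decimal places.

Under SRS without replacement, Var(ȳ) = (1 − f)·s²/n with f = n/N = 649/4582 = 0.14164120.
Var(ȳ) = (1 − 0.14164120)·97.57/649 = 0.85835880·0.15033898 = 0.12904479.
SE(ȳ) = √(0.12904479) = 0.3592.

0.3592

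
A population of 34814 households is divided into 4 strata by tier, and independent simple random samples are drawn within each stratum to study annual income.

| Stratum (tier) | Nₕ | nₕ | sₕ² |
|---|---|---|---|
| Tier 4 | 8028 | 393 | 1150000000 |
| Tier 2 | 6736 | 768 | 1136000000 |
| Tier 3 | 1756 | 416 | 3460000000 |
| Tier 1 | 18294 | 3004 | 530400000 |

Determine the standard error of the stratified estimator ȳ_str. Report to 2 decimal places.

503.93

Var(ȳ_str) = Σₕ Wₕ²(1 − fₕ)sₕ²/nₕ with Wₕ = Nₕ/N, N = 34814.
Tier 4: Wₕ = 0.23059689; term = 0.23059689²·(1 − 0.04895366)·1150000000/393 = 147983.69.
Tier 2: Wₕ = 0.19348538; term = 0.19348538²·(1 − 0.11401425)·1136000000/768 = 49061.425.
Tier 3: Wₕ = 0.05043948; term = 0.05043948²·(1 − 0.23690205)·3460000000/416 = 16147.46.
Tier 1: Wₕ = 0.52547826; term = 0.52547826²·(1 − 0.16420684)·530400000/3004 = 40748.525.
Sum = 253941.1.
SE = √(253941.1) = 503.93.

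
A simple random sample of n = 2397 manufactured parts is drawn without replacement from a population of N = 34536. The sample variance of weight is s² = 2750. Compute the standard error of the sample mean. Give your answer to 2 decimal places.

Under SRS without replacement, Var(ȳ) = (1 − f)·s²/n with f = n/N = 2397/34536 = 0.06940584.
Var(ȳ) = (1 − 0.06940584)·2750/2397 = 0.93059416·1.1472674 = 1.0676404.
SE(ȳ) = √(1.0676404) = 1.03.

1.03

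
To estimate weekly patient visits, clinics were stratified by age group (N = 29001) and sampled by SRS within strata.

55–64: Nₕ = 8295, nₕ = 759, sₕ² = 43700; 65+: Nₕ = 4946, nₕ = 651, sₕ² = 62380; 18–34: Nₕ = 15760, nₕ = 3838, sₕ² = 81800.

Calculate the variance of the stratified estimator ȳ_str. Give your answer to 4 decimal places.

11.4608

Var(ȳ_str) = Σₕ Wₕ²(1 − fₕ)sₕ²/nₕ with Wₕ = Nₕ/N, N = 29001.
55–64: Wₕ = 0.28602462; term = 0.28602462²·(1 − 0.09150090)·43700/759 = 4.2792829.
65+: Wₕ = 0.17054584; term = 0.17054584²·(1 − 0.13162151)·62380/651 = 2.4202248.
18–34: Wₕ = 0.54342954; term = 0.54342954²·(1 − 0.24352792)·81800/3838 = 4.7613238.
Sum = 11.460832.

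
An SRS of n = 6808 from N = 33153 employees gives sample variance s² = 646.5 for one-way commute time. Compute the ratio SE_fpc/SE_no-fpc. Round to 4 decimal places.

0.8914

f = n/N = 6808/33153 = 0.20535095.
SE_no-fpc = √(s²/n) = 0.30815874; SE_fpc = √((1−f)s²/n) = 0.27470222.
Ratio = √(1−f) = 0.89143090.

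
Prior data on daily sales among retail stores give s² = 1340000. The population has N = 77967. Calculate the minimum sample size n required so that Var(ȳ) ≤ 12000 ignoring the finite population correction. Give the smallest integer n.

112

Without fpc, n₀ = s²/D = 1340000/12000 = 111.6667.
Rounding up, n = 112.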